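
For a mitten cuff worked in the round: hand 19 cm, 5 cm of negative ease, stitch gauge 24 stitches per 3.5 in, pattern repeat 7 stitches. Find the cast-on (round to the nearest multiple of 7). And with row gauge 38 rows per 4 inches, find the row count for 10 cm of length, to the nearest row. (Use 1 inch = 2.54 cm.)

Finished = 19 − 5 = 14 cm.
14 cm × 1/2.54 = 5.51 inches.
24/3.5 = 6.857 sts per in; 5.51 × 6.857 = 37.80 sts.
Nearest multiple of 7 → 35.
10 cm = 3.94 inches; × 9.5 = 37.40 → 37 rows.

Cast on 35 stitches; work 37 rows.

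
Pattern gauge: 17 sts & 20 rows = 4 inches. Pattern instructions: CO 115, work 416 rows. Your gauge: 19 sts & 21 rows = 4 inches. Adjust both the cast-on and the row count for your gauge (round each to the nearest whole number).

Cast on 129 stitches; work 437 rows.

Stitches: 115 × 19/17 = 128.53 → 129.
Rows: 416 × 21/20 = 436.80 → 437.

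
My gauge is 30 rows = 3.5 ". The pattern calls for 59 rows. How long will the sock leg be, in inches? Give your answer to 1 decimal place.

6.9 inches.

30 rows / 3.5 inch = 8.571 rows per inch.
59 / 8.571 = 6.88 inches.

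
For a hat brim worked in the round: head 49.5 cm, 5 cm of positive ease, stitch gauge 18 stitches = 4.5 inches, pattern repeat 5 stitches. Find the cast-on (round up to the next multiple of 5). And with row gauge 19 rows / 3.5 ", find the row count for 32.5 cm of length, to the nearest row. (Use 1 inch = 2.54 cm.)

Cast on 90 stitches; work 69 rows.

Finished = 49.5 + 5 = 54.5 cm.
54.5 cm × 1/2.54 = 21.46 inches.
18/4.5 = 4 sts per in; 21.46 × 4 = 85.83 sts.
Next multiple of 5 → 90.
32.5 cm = 12.80 inches; × 5.429 = 69.46 → 69 rows.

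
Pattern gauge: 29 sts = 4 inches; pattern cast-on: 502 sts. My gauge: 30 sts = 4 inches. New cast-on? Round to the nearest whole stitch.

Scale factor = 30 / 29 = 1.034.
502 × 30 / 29 = 519.31 sts.
→ 519 sts.

519 stitches.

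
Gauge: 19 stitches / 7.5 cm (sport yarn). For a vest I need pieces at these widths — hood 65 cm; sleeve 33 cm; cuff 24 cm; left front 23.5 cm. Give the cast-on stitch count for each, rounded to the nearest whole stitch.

Rate = 19/7.5 = 2.533 sts per cm.
hood: 65 × 2.533 = 164.67 → 165.
sleeve: 33 × 2.533 = 83.60 → 84.
cuff: 24 × 2.533 = 60.80 → 61.
left front: 23.5 × 2.533 = 59.53 → 60.

hood 165; sleeve 84; cuff 61; left front 60.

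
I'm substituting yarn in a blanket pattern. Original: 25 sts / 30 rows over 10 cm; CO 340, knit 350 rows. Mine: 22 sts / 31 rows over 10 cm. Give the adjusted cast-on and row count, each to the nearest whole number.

Cast on 299 stitches; work 362 rows.

Stitches: 340 × 22/25 = 299.20 → 299.
Rows: 350 × 31/30 = 361.67 → 362.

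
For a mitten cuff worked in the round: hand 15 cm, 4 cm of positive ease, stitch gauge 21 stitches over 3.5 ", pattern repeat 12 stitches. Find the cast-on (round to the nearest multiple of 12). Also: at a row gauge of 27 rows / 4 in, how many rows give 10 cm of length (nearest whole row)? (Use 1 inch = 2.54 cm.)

Finished = 15 + 4 = 19 cm.
19 cm × 1/2.54 = 7.48 inches.
21/3.5 = 6 sts per in; 7.48 × 6 = 44.88 sts.
Nearest multiple of 12 → 48.
10 cm = 3.94 inches; × 6.75 = 26.57 → 27 rows.

Cast on 48 stitches; work 27 rows.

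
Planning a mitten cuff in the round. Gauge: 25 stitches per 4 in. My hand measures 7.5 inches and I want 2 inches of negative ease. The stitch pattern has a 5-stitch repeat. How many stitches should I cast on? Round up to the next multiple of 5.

Finished = 7.5 − 2 = 5.5 inches.
25 / 4 = 6.25 sts/in.
5.5 × 6.25 = 34.38 sts.
Next multiple of 5: 35.

Cast on 35 stitches.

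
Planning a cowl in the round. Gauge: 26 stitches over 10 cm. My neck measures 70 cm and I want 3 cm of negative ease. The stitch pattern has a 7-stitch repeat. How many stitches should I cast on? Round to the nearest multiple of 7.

CO 175 sts.

Finished = 70 − 3 = 67 cm.
26 / 10 = 2.6 sts/cm.
67 × 2.6 = 174.20 sts.
Nearest multiple of 7: 175.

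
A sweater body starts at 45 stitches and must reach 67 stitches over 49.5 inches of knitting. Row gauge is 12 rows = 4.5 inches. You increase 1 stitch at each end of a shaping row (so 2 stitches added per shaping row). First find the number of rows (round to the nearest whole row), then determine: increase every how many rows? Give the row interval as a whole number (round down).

Rows = 49.5 × 2.667 = 132.0 → 132 rows.
Stitches to add: 22 → 11 shaping rows (at 2 st each).
132 / 11 = 12.00 → every 12 rows.

Increase every 12th row.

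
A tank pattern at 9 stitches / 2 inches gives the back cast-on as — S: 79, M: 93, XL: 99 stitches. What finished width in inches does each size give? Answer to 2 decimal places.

S 17.56 inches; M 20.67 inches; XL 22.00 inches.

9/2 = 4.5 sts per in.
S: 79 / 4.5 = 17.556 → 17.56 in.
M: 93 / 4.5 = 20.667 → 20.67 in.
XL: 99 / 4.5 = 22.000 → 22.00 in.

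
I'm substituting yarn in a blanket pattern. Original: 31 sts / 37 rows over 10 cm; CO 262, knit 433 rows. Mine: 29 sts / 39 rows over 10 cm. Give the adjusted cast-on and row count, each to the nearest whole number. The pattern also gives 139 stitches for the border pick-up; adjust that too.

Stitches: 262 × 29/31 = 245.10 → 245.
Rows: 433 × 39/37 = 456.41 → 456.
border pick-up: 139 × 29/31 = 130.03 → 130.

Cast on 245 stitches; work 456 rows; border pick-up 130 stitches.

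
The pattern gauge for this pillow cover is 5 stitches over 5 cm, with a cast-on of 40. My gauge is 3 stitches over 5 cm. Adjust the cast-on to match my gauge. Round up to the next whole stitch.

CO 24 sts.

Scale factor = 3 / 5 = 0.600.
40 × 3 / 5 = 24.00 sts.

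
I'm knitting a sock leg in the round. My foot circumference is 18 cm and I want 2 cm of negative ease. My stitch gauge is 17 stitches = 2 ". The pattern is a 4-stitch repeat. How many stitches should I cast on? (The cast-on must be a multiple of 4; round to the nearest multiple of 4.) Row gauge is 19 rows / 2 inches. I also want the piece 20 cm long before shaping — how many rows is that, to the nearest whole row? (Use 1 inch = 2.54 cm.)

Finished = 18 − 2 = 16 cm.
16 cm × 1/2.54 = 6.30 inches.
17/2 = 8.5 sts per in; 6.30 × 8.5 = 53.54 sts.
Nearest multiple of 4 → 52.
20 cm = 7.87 inches; × 9.5 = 74.80 → 75 rows.

Cast on 52 stitches; work 75 rows.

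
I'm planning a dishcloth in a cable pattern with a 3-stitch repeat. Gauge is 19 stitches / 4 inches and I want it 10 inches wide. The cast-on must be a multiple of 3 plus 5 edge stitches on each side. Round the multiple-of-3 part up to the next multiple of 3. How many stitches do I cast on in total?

19 / 4 = 4.75 sts per inch.
10 × 4.75 = 47.50 sts.
Less 10 edge sts → 37.50 for the repeat.
Next multiple of 3: 39.
Add back 10 edge sts → 49.

49 stitches.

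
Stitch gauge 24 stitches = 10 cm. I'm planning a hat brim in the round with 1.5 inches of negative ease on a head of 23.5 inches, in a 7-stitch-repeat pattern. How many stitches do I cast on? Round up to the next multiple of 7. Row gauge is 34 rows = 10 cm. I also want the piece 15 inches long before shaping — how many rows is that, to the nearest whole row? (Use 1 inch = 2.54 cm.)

Finished = 23.5 − 1.5 = 22 inches.
22 inches × 2.54 = 55.88 cm.
24/10 = 2.4 sts per cm; 55.88 × 2.4 = 134.11 sts.
Next multiple of 7 → 140.
15 inches = 38.10 cm; × 3.4 = 129.54 → 130 rows.

Cast on 140 stitches; work 130 rows.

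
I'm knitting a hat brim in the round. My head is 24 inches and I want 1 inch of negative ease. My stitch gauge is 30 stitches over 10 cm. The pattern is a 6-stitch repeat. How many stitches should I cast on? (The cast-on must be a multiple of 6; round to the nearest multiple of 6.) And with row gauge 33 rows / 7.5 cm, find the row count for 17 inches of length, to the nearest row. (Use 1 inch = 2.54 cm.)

Finished = 24 − 1 = 23 inches.
23 inches × 2.54 = 58.42 cm.
30/10 = 3 sts per cm; 58.42 × 3 = 175.26 sts.
Nearest multiple of 6 → 174.
17 inches = 43.18 cm; × 4.4 = 189.99 → 190 rows.

Cast on 174 stitches; work 190 rows.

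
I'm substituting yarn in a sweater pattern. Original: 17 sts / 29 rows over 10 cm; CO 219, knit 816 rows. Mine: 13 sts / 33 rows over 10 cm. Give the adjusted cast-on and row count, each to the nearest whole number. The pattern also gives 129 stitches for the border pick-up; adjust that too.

Cast on 167 stitches; work 929 rows; border pick-up 99 stitches.

Stitches: 219 × 13/17 = 167.47 → 167.
Rows: 816 × 33/29 = 928.55 → 929.
border pick-up: 129 × 13/17 = 98.65 → 99.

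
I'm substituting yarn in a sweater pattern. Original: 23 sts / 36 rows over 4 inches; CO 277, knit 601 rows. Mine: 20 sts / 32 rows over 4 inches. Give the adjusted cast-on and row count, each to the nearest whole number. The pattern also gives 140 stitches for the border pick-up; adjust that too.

Cast on 241 stitches; work 534 rows; border pick-up 122 stitches.

Stitches: 277 × 20/23 = 240.87 → 241.
Rows: 601 × 32/36 = 534.22 → 534.
border pick-up: 140 × 20/23 = 121.74 → 122.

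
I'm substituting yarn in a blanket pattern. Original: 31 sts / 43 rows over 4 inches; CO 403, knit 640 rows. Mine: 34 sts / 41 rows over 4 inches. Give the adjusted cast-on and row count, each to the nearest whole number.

Cast on 442 stitches; work 610 rows.

Stitches: 403 × 34/31 = 442.00 → 442.
Rows: 640 × 41/43 = 610.23 → 610.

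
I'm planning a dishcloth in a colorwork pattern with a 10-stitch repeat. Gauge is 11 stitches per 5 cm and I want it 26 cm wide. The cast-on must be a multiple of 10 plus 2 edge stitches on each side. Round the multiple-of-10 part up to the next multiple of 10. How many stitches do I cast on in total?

64 stitches.

11 / 5 = 2.2 sts per cm.
26 × 2.2 = 57.20 sts.
Less 4 edge sts → 53.20 for the repeat.
Next multiple of 10: 60.
Add back 4 edge sts → 64.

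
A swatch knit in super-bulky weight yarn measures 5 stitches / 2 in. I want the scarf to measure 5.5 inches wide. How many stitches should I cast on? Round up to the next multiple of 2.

Cast on 14 stitches.

5 stitches / 2 in = 2.5 stitches per inch.
5.5 × 2.5 = 13.75 stitches.
Round up multiple of 2 → 14.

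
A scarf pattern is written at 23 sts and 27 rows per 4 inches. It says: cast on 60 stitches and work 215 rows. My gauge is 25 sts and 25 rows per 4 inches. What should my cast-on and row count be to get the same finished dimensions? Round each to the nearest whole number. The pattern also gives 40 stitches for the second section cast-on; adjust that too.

Stitches: 60 × 25/23 = 65.22 → 65.
Rows: 215 × 25/27 = 199.07 → 199.
second section cast-on: 40 × 25/23 = 43.48 → 43.

Cast on 65 stitches; work 199 rows; second section cast-on 43 stitches.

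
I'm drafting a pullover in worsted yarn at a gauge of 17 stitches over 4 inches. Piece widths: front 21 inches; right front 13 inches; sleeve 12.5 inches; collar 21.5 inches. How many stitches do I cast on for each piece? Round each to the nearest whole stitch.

Rate = 17/4 = 4.25 sts per in.
front: 21 × 4.25 = 89.25 → 89.
right front: 13 × 4.25 = 55.25 → 55.
sleeve: 12.5 × 4.25 = 53.12 → 53.
collar: 21.5 × 4.25 = 91.38 → 91.

front 89; right front 55; sleeve 53; collar 91.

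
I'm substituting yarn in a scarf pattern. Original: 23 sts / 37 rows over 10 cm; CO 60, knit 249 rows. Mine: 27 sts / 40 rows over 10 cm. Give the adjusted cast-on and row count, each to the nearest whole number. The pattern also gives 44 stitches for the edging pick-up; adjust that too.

Cast on 70 stitches; work 269 rows; edging pick-up 52 stitches.

Stitches: 60 × 27/23 = 70.43 → 70.
Rows: 249 × 40/37 = 269.19 → 269.
edging pick-up: 44 × 27/23 = 51.65 → 52.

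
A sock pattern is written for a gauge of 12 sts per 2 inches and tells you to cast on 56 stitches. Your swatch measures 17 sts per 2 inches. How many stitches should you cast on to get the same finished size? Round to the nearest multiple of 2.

Scale factor = 17 / 12 = 1.417.
56 × 17 / 12 = 79.33 sts.
→ 80 sts.

80 stitches.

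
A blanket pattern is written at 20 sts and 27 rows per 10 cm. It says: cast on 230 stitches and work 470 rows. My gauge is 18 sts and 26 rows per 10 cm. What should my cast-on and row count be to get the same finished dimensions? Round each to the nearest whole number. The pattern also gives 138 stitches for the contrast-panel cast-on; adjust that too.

Stitches: 230 × 18/20 = 207.00 → 207.
Rows: 470 × 26/27 = 452.59 → 453.
contrast-panel cast-on: 138 × 18/20 = 124.20 → 124.

Cast on 207 stitches; work 453 rows; contrast-panel cast-on 124 stitches.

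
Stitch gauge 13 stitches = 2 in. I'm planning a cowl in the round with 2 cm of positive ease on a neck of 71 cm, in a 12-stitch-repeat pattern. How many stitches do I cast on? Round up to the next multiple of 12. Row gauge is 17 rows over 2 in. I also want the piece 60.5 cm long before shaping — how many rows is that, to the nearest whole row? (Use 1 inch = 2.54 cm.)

Cast on 192 stitches; work 202 rows.

Finished = 71 + 2 = 73 cm.
73 cm × 1/2.54 = 28.74 inches.
13/2 = 6.5 sts per in; 28.74 × 6.5 = 186.81 sts.
Next multiple of 12 → 192.
60.5 cm = 23.82 inches; × 8.5 = 202.46 → 202 rows.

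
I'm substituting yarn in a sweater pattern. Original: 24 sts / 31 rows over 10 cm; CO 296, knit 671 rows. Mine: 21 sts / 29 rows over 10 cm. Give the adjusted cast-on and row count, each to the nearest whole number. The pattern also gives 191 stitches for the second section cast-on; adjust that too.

Stitches: 296 × 21/24 = 259.00 → 259.
Rows: 671 × 29/31 = 627.71 → 628.
second section cast-on: 191 × 21/24 = 167.12 → 167.

Cast on 259 stitches; work 628 rows; second section cast-on 167 stitches.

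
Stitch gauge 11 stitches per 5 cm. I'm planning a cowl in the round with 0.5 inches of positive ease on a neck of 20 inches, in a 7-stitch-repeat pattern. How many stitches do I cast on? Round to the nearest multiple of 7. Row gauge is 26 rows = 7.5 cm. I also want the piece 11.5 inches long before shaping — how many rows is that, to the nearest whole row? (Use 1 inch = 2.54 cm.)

Finished = 20 + 0.5 = 20.5 inches.
20.5 inches × 2.54 = 52.07 cm.
11/5 = 2.2 sts per cm; 52.07 × 2.2 = 114.55 sts.
Nearest multiple of 7 → 112.
11.5 inches = 29.21 cm; × 3.467 = 101.26 → 101 rows.

Cast on 112 stitches; work 101 rows.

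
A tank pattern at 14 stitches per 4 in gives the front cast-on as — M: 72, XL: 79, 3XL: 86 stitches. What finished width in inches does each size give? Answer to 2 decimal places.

14/4 = 3.5 sts per in.
M: 72 / 3.5 = 20.571 → 20.57 in.
XL: 79 / 3.5 = 22.571 → 22.57 in.
3XL: 86 / 3.5 = 24.571 → 24.57 in.

M 20.57 inches; XL 22.57 inches; 3XL 24.57 inches.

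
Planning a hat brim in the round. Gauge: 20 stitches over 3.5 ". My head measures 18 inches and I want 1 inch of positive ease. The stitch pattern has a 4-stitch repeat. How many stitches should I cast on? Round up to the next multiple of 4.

Cast on 112 stitches.

Finished = 18 + 1 = 19 inches.
20 / 3.5 = 5.714 sts/in.
19 × 5.714 = 108.57 sts.
Next multiple of 4: 112.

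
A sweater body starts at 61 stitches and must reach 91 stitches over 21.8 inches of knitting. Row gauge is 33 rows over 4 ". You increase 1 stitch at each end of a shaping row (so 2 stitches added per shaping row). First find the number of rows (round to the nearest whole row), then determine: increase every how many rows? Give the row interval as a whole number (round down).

Rows = 21.8 × 8.25 = 179.8 → 180 rows.
Stitches to add: 30 → 15 shaping rows (at 2 st each).
180 / 15 = 12.00 → every 12 rows.

Increase every 12th row.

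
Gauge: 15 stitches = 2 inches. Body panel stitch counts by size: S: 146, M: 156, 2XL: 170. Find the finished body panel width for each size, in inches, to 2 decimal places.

15/2 = 7.5 sts per in.
S: 146 / 7.5 = 19.467 → 19.47 in.
M: 156 / 7.5 = 20.800 → 20.80 in.
2XL: 170 / 7.5 = 22.667 → 22.67 in.

S 19.47 inches; M 20.80 inches; 2XL 22.67 inches.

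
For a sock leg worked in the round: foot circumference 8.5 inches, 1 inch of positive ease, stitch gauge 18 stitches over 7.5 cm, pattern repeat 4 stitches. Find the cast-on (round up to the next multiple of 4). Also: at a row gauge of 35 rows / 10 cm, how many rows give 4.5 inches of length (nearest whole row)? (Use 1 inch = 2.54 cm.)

Cast on 60 stitches; work 40 rows.

Finished = 8.5 + 1 = 9.5 inches.
9.5 inches × 2.54 = 24.13 cm.
18/7.5 = 2.4 sts per cm; 24.13 × 2.4 = 57.91 sts.
Next multiple of 4 → 60.
4.5 inches = 11.43 cm; × 3.5 = 40.01 → 40 rows.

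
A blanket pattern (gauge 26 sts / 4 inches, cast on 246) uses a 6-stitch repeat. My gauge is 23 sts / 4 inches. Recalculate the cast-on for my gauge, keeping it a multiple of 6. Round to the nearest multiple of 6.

Cast on 216 stitches.

246 × 23 / 26 = 217.62.
Nearest multiple of 6: 216.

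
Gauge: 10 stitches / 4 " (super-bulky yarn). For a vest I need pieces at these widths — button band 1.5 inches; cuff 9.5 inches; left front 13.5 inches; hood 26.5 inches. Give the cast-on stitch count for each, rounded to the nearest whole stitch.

button band 4; cuff 24; left front 34; hood 66.

Rate = 10/4 = 2.5 sts per in.
button band: 1.5 × 2.5 = 3.75 → 4.
cuff: 9.5 × 2.5 = 23.75 → 24.
left front: 13.5 × 2.5 = 33.75 → 34.
hood: 26.5 × 2.5 = 66.25 → 66.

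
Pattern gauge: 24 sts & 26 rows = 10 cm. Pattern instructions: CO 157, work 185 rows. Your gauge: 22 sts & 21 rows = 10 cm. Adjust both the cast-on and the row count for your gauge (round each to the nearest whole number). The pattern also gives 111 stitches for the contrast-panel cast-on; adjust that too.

Cast on 144 stitches; work 149 rows; contrast-panel cast-on 102 stitches.

Stitches: 157 × 22/24 = 143.92 → 144.
Rows: 185 × 21/26 = 149.42 → 149.
contrast-panel cast-on: 111 × 22/24 = 101.75 → 102.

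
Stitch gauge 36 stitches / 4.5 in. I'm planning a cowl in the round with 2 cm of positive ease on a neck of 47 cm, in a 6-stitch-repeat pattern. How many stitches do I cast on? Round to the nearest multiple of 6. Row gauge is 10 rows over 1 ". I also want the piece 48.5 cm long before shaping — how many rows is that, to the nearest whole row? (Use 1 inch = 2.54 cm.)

Cast on 156 stitches; work 191 rows.

Finished = 47 + 2 = 49 cm.
49 cm × 1/2.54 = 19.29 inches.
36/4.5 = 8 sts per in; 19.29 × 8 = 154.33 sts.
Nearest multiple of 6 → 156.
48.5 cm = 19.09 inches; × 10 = 190.94 → 191 rows.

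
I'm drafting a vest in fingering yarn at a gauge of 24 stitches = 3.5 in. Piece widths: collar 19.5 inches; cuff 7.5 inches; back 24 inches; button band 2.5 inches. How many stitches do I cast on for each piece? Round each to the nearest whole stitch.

collar 134; cuff 51; back 165; button band 17.

Rate = 24/3.5 = 6.857 sts per in.
collar: 19.5 × 6.857 = 133.71 → 134.
cuff: 7.5 × 6.857 = 51.43 → 51.
back: 24 × 6.857 = 164.57 → 165.
button band: 2.5 × 6.857 = 17.14 → 17.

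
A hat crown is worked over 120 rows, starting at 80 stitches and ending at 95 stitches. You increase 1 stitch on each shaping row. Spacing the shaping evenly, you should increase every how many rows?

Increase every 8th row.

Stitches to add: |95 − 80| = 15.
Shaping rows needed: 15 / 1 = 15.
120 rows / 15 = every 8 rows.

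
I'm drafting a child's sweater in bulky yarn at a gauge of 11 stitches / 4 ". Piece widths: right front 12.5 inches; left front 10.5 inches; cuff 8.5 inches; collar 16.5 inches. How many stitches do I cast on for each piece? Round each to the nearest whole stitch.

right front 34; left front 29; cuff 23; collar 45.

Rate = 11/4 = 2.75 sts per in.
right front: 12.5 × 2.75 = 34.38 → 34.
left front: 10.5 × 2.75 = 28.88 → 29.
cuff: 8.5 × 2.75 = 23.38 → 23.
collar: 16.5 × 2.75 = 45.38 → 45.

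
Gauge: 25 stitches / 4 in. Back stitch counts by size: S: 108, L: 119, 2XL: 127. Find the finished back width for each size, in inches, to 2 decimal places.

25/4 = 6.25 sts per in.
S: 108 / 6.25 = 17.280 → 17.28 in.
L: 119 / 6.25 = 19.040 → 19.04 in.
2XL: 127 / 6.25 = 20.320 → 20.32 in.

S 17.28 inches; L 19.04 inches; 2XL 20.32 inches.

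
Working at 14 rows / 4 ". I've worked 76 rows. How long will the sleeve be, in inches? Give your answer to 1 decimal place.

14 rows / 4 inch = 3.5 rows per inch.
76 / 3.5 = 21.71 inches.

21.7 inches.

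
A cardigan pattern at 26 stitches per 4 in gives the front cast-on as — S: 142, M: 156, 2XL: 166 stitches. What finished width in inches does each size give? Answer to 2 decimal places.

26/4 = 6.5 sts per in.
S: 142 / 6.5 = 21.846 → 21.85 in.
M: 156 / 6.5 = 24.000 → 24.00 in.
2XL: 166 / 6.5 = 25.538 → 25.54 in.

S 21.85 inches; M 24.00 inches; 2XL 25.54 inches.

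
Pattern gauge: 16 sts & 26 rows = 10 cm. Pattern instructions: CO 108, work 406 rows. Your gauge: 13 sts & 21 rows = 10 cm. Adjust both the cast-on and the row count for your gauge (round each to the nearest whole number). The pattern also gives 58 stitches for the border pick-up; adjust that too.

Cast on 88 stitches; work 328 rows; border pick-up 47 stitches.

Stitches: 108 × 13/16 = 87.75 → 88.
Rows: 406 × 21/26 = 327.92 → 328.
border pick-up: 58 × 13/16 = 47.12 → 47.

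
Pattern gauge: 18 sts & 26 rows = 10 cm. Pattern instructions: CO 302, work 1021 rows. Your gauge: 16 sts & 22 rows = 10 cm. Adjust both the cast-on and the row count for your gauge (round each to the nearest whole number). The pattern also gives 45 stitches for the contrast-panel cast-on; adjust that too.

Cast on 268 stitches; work 864 rows; contrast-panel cast-on 40 stitches.

Stitches: 302 × 16/18 = 268.44 → 268.
Rows: 1021 × 22/26 = 863.92 → 864.
contrast-panel cast-on: 45 × 16/18 = 40.00 → 40.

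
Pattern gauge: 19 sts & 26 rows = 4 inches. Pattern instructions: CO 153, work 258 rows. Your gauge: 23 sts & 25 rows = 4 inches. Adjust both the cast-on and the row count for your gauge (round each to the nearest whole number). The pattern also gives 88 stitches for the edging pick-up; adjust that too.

Stitches: 153 × 23/19 = 185.21 → 185.
Rows: 258 × 25/26 = 248.08 → 248.
edging pick-up: 88 × 23/19 = 106.53 → 107.

Cast on 185 stitches; work 248 rows; edging pick-up 107 stitches.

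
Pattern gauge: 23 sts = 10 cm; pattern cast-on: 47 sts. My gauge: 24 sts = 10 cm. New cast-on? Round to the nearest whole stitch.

49 stitches.

Scale factor = 24 / 23 = 1.043.
47 × 24 / 23 = 49.04 sts.
→ 49 sts.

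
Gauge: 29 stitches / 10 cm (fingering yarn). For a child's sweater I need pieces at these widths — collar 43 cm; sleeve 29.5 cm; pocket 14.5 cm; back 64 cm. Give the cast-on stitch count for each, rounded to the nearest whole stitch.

Rate = 29/10 = 2.9 sts per cm.
collar: 43 × 2.9 = 124.70 → 125.
sleeve: 29.5 × 2.9 = 85.55 → 86.
pocket: 14.5 × 2.9 = 42.05 → 42.
back: 64 × 2.9 = 185.60 → 186.

collar 125; sleeve 86; pocket 42; back 186.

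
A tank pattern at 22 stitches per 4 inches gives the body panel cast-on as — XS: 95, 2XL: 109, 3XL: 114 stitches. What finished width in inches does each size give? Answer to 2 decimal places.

XS 17.27 inches; 2XL 19.82 inches; 3XL 20.73 inches.

22/4 = 5.5 sts per in.
XS: 95 / 5.5 = 17.273 → 17.27 in.
2XL: 109 / 5.5 = 19.818 → 19.82 in.
3XL: 114 / 5.5 = 20.727 → 20.73 in.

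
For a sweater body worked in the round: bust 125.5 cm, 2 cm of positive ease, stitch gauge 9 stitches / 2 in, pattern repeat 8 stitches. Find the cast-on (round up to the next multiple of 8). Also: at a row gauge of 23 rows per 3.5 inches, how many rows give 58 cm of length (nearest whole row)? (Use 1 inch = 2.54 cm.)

Cast on 232 stitches; work 150 rows.

Finished = 125.5 + 2 = 127.5 cm.
127.5 cm × 1/2.54 = 50.20 inches.
9/2 = 4.5 sts per in; 50.20 × 4.5 = 225.89 sts.
Next multiple of 8 → 232.
58 cm = 22.83 inches; × 6.571 = 150.06 → 150 rows.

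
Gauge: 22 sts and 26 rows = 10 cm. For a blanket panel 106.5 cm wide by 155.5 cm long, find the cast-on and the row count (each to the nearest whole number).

Cast on 234 stitches and work 404 rows.

Stitch gauge = 22/10 = 2.2 sts/cm; 106.5 × 2.2 = 234.30 → 234 sts.
Row gauge = 26/10 = 2.6 rows/cm; 155.5 × 2.6 = 404.30 → 404 rows.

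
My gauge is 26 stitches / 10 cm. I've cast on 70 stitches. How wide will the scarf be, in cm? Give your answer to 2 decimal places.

26.92 cm.

26 stitches / 10 cm = 2.6 stitches per cm.
70 / 2.6 = 26.923 cm.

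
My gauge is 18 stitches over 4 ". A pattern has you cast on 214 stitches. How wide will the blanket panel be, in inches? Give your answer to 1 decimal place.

47.6 inches.

18 stitches / 4 inch = 4.5 stitches per inch.
214 / 4.5 = 47.56 inches.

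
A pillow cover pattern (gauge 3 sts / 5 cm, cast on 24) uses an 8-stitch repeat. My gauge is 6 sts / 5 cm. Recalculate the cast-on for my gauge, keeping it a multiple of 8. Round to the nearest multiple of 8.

24 × 6 / 3 = 48.00.
Nearest multiple of 8: 48.

CO 48 sts.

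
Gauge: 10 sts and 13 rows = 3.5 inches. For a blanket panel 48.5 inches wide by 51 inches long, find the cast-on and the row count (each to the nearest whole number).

Stitch gauge = 10/3.5 = 2.857 sts/in; 48.5 × 2.857 = 138.57 → 139 sts.
Row gauge = 13/3.5 = 3.714 rows/in; 51 × 3.714 = 189.43 → 189 rows.

Cast on 139 stitches and work 189 rows.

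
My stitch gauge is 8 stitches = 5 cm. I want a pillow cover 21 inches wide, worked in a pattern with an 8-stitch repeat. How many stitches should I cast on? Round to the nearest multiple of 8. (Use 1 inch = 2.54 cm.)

21 in = 21 × 2.54 = 53.34 cm.
8 / 5 = 1.6 sts/cm.
53.34 × 1.6 = 85.34 sts.
→ 88.

Cast on 88 stitches.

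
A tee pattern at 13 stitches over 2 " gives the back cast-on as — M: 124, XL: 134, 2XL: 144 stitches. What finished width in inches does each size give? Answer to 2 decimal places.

M 19.08 inches; XL 20.62 inches; 2XL 22.15 inches.

13/2 = 6.5 sts per in.
M: 124 / 6.5 = 19.077 → 19.08 in.
XL: 134 / 6.5 = 20.615 → 20.62 in.
2XL: 144 / 6.5 = 22.154 → 22.15 in.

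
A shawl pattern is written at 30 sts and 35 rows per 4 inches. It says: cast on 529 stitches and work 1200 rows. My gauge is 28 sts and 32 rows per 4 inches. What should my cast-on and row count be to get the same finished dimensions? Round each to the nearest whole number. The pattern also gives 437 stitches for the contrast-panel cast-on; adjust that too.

Stitches: 529 × 28/30 = 493.73 → 494.
Rows: 1200 × 32/35 = 1097.14 → 1097.
contrast-panel cast-on: 437 × 28/30 = 407.87 → 408.

Cast on 494 stitches; work 1097 rows; contrast-panel cast-on 408 stitches.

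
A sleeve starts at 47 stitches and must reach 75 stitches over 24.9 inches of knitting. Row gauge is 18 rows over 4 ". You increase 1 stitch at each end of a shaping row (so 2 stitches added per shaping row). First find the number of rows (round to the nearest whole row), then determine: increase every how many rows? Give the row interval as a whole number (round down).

Rows = 24.9 × 4.5 = 112.0 → 112 rows.
Stitches to add: 28 → 14 shaping rows (at 2 st each).
112 / 14 = 8.00 → every 8 rows.

Increase every 8th row.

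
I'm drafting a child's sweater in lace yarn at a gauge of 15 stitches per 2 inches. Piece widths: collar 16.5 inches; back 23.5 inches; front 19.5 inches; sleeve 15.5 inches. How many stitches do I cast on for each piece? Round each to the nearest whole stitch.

collar 124; back 176; front 146; sleeve 116.

Rate = 15/2 = 7.5 sts per in.
collar: 16.5 × 7.5 = 123.75 → 124.
back: 23.5 × 7.5 = 176.25 → 176.
front: 19.5 × 7.5 = 146.25 → 146.
sleeve: 15.5 × 7.5 = 116.25 → 116.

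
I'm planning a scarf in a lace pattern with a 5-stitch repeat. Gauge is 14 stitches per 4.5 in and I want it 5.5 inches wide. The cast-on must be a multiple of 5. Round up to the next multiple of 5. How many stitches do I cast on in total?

20 stitches.

14 / 4.5 = 3.111 sts per inch.
5.5 × 3.111 = 17.11 sts.
Next multiple of 5: 20.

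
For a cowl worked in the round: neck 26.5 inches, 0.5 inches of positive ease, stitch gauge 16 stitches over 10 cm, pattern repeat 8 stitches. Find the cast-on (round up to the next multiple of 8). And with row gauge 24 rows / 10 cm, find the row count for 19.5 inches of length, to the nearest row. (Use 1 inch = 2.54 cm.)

Cast on 112 stitches; work 119 rows.

Finished = 26.5 + 0.5 = 27 inches.
27 inches × 2.54 = 68.58 cm.
16/10 = 1.6 sts per cm; 68.58 × 1.6 = 109.73 sts.
Next multiple of 8 → 112.
19.5 inches = 49.53 cm; × 2.4 = 118.87 → 119 rows.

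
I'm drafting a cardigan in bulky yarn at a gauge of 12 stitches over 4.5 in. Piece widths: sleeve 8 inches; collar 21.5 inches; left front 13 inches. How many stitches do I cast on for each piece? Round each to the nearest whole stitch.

Rate = 12/4.5 = 2.667 sts per in.
sleeve: 8 × 2.667 = 21.33 → 21.
collar: 21.5 × 2.667 = 57.33 → 57.
left front: 13 × 2.667 = 34.67 → 35.

sleeve 21; collar 57; left front 35.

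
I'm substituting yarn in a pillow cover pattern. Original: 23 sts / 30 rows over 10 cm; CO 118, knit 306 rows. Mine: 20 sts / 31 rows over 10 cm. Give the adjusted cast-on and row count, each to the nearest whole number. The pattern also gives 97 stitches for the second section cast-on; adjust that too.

Cast on 103 stitches; work 316 rows; second section cast-on 84 stitches.

Stitches: 118 × 20/23 = 102.61 → 103.
Rows: 306 × 31/30 = 316.20 → 316.
second section cast-on: 97 × 20/23 = 84.35 → 84.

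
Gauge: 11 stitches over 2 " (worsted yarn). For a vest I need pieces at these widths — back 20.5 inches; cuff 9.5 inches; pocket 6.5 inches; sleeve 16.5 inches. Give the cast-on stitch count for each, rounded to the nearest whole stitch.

Rate = 11/2 = 5.5 sts per in.
back: 20.5 × 5.5 = 112.75 → 113.
cuff: 9.5 × 5.5 = 52.25 → 52.
pocket: 6.5 × 5.5 = 35.75 → 36.
sleeve: 16.5 × 5.5 = 90.75 → 91.

back 113; cuff 52; pocket 36; sleeve 91.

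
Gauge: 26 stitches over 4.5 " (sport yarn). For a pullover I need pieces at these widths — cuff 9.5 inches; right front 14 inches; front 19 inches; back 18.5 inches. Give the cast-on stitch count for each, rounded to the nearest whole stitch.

cuff 55; right front 81; front 110; back 107.

Rate = 26/4.5 = 5.778 sts per in.
cuff: 9.5 × 5.778 = 54.89 → 55.
right front: 14 × 5.778 = 80.89 → 81.
front: 19 × 5.778 = 109.78 → 110.
back: 18.5 × 5.778 = 106.89 → 107.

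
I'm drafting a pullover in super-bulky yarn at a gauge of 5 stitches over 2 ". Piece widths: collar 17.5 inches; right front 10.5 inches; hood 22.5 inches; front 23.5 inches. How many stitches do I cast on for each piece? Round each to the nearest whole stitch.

collar 44; right front 26; hood 56; front 59.

Rate = 5/2 = 2.5 sts per in.
collar: 17.5 × 2.5 = 43.75 → 44.
right front: 10.5 × 2.5 = 26.25 → 26.
hood: 22.5 × 2.5 = 56.25 → 56.
front: 23.5 × 2.5 = 58.75 → 59.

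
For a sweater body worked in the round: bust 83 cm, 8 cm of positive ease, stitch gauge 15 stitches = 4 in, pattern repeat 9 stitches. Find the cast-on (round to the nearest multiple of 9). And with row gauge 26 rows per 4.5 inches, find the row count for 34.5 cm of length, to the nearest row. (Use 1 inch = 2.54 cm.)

Cast on 135 stitches; work 78 rows.

Finished = 83 + 8 = 91 cm.
91 cm × 1/2.54 = 35.83 inches.
15/4 = 3.75 sts per in; 35.83 × 3.75 = 134.35 sts.
Nearest multiple of 9 → 135.
34.5 cm = 13.58 inches; × 5.778 = 78.48 → 78 rows.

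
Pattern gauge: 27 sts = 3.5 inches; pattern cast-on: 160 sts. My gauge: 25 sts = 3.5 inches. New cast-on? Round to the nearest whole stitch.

Cast on 148 stitches.

Scale factor = 25 / 27 = 0.926.
160 × 25 / 27 = 148.15 sts.
→ 148 sts.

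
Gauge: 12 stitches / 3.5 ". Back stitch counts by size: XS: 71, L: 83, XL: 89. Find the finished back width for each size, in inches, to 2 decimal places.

12/3.5 = 3.429 sts per in.
XS: 71 / 3.429 = 20.708 → 20.71 in.
L: 83 / 3.429 = 24.208 → 24.21 in.
XL: 89 / 3.429 = 25.958 → 25.96 in.

XS 20.71 inches; L 24.21 inches; XL 25.96 inches.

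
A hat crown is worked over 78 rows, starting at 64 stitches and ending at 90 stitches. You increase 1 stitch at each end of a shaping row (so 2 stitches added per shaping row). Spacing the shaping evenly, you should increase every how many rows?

Increase every 6th row.

Stitches to add: |90 − 64| = 26.
Shaping rows needed: 26 / 2 = 13.
78 rows / 13 = every 6 rows.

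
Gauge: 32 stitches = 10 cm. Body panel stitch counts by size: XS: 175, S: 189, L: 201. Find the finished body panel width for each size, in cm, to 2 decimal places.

32/10 = 3.2 sts per cm.
XS: 175 / 3.2 = 54.688 → 54.69 cm.
S: 189 / 3.2 = 59.062 → 59.06 cm.
L: 201 / 3.2 = 62.812 → 62.81 cm.

XS 54.69 cm; S 59.06 cm; L 62.81 cm.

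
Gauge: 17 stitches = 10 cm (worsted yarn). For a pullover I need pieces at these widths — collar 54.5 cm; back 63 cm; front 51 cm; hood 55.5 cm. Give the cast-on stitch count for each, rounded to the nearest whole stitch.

Rate = 17/10 = 1.7 sts per cm.
collar: 54.5 × 1.7 = 92.65 → 93.
back: 63 × 1.7 = 107.10 → 107.
front: 51 × 1.7 = 86.70 → 87.
hood: 55.5 × 1.7 = 94.35 → 94.

collar 93; back 107; front 87; hood 94.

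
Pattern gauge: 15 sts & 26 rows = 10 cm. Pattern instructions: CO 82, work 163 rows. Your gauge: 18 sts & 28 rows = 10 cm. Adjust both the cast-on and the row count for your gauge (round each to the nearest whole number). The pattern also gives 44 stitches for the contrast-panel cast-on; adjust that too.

Stitches: 82 × 18/15 = 98.40 → 98.
Rows: 163 × 28/26 = 175.54 → 176.
contrast-panel cast-on: 44 × 18/15 = 52.80 → 53.

Cast on 98 stitches; work 176 rows; contrast-panel cast-on 53 stitches.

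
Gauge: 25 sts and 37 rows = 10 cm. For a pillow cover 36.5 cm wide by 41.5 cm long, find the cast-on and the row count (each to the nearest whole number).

Stitch gauge = 25/10 = 2.5 sts/cm; 36.5 × 2.5 = 91.25 → 91 sts.
Row gauge = 37/10 = 3.7 rows/cm; 41.5 × 3.7 = 153.55 → 154 rows.

Cast on 91 stitches and work 154 rows.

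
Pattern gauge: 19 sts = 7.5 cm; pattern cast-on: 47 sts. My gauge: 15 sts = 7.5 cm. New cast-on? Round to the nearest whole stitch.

Scale factor = 15 / 19 = 0.789.
47 × 15 / 19 = 37.11 sts.
→ 37 sts.

CO 37 sts.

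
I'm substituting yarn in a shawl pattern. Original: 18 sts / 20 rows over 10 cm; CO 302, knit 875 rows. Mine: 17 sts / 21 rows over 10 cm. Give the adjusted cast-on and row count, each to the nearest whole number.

Stitches: 302 × 17/18 = 285.22 → 285.
Rows: 875 × 21/20 = 918.75 → 919.

Cast on 285 stitches; work 919 rows.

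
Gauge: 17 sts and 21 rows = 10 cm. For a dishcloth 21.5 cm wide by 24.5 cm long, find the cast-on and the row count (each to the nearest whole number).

Cast on 37 stitches and work 51 rows.

Stitch gauge = 17/10 = 1.7 sts/cm; 21.5 × 1.7 = 36.55 → 37 sts.
Row gauge = 21/10 = 2.1 rows/cm; 24.5 × 2.1 = 51.45 → 51 rows.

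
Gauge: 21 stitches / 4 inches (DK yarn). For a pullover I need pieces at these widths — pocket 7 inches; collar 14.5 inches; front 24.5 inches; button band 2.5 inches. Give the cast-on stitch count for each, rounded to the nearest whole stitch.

pocket 37; collar 76; front 129; button band 13.

Rate = 21/4 = 5.25 sts per in.
pocket: 7 × 5.25 = 36.75 → 37.
collar: 14.5 × 5.25 = 76.12 → 76.
front: 24.5 × 5.25 = 128.62 → 129.
button band: 2.5 × 5.25 = 13.12 → 13.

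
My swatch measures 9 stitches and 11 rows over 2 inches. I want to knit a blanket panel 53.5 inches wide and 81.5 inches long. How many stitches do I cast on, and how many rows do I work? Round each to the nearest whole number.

Stitch gauge = 9/2 = 4.5 sts/in; 53.5 × 4.5 = 240.75 → 241 sts.
Row gauge = 11/2 = 5.5 rows/in; 81.5 × 5.5 = 448.25 → 448 rows.

Cast on 241 stitches and work 448 rows.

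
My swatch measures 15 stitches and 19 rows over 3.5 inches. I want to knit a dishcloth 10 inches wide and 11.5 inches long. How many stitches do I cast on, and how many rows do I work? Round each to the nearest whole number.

Cast on 43 stitches and work 62 rows.

Stitch gauge = 15/3.5 = 4.286 sts/in; 10 × 4.286 = 42.86 → 43 sts.
Row gauge = 19/3.5 = 5.429 rows/in; 11.5 × 5.429 = 62.43 → 62 rows.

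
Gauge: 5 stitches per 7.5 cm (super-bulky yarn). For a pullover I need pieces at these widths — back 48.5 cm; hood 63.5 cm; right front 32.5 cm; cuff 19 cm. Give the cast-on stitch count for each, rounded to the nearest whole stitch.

back 32; hood 42; right front 22; cuff 13.

Rate = 5/7.5 = 0.667 sts per cm.
back: 48.5 × 0.667 = 32.33 → 32.
hood: 63.5 × 0.667 = 42.33 → 42.
right front: 32.5 × 0.667 = 21.67 → 22.
cuff: 19 × 0.667 = 12.67 → 13.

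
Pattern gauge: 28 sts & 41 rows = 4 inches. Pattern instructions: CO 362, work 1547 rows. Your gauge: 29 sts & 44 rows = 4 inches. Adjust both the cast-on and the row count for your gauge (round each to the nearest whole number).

Stitches: 362 × 29/28 = 374.93 → 375.
Rows: 1547 × 44/41 = 1660.20 → 1660.

Cast on 375 stitches; work 1660 rows.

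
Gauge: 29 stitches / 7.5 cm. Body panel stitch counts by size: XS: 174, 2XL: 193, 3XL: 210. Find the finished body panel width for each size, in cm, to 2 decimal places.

29/7.5 = 3.867 sts per cm.
XS: 174 / 3.867 = 45.000 → 45.00 cm.
2XL: 193 / 3.867 = 49.914 → 49.91 cm.
3XL: 210 / 3.867 = 54.310 → 54.31 cm.

XS 45.00 cm; 2XL 49.91 cm; 3XL 54.31 cm.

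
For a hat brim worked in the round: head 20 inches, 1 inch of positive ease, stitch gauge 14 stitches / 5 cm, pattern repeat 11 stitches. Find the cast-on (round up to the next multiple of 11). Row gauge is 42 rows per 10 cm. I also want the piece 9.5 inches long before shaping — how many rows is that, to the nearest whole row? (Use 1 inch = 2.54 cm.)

Finished = 20 + 1 = 21 inches.
21 inches × 2.54 = 53.34 cm.
14/5 = 2.8 sts per cm; 53.34 × 2.8 = 149.35 sts.
Next multiple of 11 → 154.
9.5 inches = 24.13 cm; × 4.2 = 101.35 → 101 rows.

Cast on 154 stitches; work 101 rows.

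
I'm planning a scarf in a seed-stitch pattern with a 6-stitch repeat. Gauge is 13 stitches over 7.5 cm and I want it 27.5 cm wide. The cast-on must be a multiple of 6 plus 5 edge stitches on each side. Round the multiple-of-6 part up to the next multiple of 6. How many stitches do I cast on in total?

13 / 7.5 = 1.733 sts per cm.
27.5 × 1.733 = 47.67 sts.
Less 10 edge sts → 37.67 for the repeat.
Next multiple of 6: 42.
Add back 10 edge sts → 52.

Cast on 52 stitches.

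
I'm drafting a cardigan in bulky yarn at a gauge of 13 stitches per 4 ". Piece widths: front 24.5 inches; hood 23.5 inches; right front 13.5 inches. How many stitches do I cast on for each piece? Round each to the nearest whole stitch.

front 80; hood 76; right front 44.

Rate = 13/4 = 3.25 sts per in.
front: 24.5 × 3.25 = 79.62 → 80.
hood: 23.5 × 3.25 = 76.38 → 76.
right front: 13.5 × 3.25 = 43.88 → 44.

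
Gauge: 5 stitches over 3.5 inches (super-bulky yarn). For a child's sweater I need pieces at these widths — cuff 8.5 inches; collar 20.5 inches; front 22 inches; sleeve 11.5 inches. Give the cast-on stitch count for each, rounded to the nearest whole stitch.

cuff 12; collar 29; front 31; sleeve 16.

Rate = 5/3.5 = 1.429 sts per in.
cuff: 8.5 × 1.429 = 12.14 → 12.
collar: 20.5 × 1.429 = 29.29 → 29.
front: 22 × 1.429 = 31.43 → 31.
sleeve: 11.5 × 1.429 = 16.43 → 16.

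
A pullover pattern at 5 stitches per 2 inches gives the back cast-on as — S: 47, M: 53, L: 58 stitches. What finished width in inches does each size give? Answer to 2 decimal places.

S 18.80 inches; M 21.20 inches; L 23.20 inches.

5/2 = 2.5 sts per in.
S: 47 / 2.5 = 18.800 → 18.80 in.
M: 53 / 2.5 = 21.200 → 21.20 in.
L: 58 / 2.5 = 23.200 → 23.20 in.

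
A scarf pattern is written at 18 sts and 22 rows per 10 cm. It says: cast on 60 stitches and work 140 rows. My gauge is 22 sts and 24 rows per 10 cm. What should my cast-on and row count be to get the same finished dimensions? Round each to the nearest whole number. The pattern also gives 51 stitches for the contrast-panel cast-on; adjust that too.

Cast on 73 stitches; work 153 rows; contrast-panel cast-on 62 stitches.

Stitches: 60 × 22/18 = 73.33 → 73.
Rows: 140 × 24/22 = 152.73 → 153.
contrast-panel cast-on: 51 × 22/18 = 62.33 → 62.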